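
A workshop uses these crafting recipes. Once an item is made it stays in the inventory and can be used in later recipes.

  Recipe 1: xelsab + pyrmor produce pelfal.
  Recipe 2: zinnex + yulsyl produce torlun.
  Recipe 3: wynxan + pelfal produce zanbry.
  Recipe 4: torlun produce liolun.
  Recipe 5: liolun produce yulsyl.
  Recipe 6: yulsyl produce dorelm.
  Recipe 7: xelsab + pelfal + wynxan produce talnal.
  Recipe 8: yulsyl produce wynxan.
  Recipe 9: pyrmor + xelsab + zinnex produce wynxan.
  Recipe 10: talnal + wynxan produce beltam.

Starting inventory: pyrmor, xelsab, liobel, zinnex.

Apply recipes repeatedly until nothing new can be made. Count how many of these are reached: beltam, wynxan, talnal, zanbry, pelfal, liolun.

5

Using Recipe 1, xelsab and pyrmor make pelfal.
pyrmor + xelsab + zinnex → wynxan (Recipe 9).
wynxan + pelfal → zanbry (Recipe 3).
xelsab + pelfal + wynxan → talnal (Recipe 7).
talnal + wynxan → beltam (Recipe 10).
beltam: reached.
wynxan: reached.
talnal: reached.
zanbry: reached.
pelfal: reached.
liolun would need torlun (Recipe 4), but torlun is never obtained.
Reached: beltam, wynxan, talnal, zanbry, and pelfal — 5 of the 6.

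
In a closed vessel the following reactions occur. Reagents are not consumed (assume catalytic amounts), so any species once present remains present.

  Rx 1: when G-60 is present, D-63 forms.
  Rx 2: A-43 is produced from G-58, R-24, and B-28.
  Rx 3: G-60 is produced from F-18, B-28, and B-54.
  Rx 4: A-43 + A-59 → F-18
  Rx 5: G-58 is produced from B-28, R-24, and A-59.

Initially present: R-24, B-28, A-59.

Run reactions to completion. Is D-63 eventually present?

D-63 would need G-60 (Rx 1), but G-60 never forms.

No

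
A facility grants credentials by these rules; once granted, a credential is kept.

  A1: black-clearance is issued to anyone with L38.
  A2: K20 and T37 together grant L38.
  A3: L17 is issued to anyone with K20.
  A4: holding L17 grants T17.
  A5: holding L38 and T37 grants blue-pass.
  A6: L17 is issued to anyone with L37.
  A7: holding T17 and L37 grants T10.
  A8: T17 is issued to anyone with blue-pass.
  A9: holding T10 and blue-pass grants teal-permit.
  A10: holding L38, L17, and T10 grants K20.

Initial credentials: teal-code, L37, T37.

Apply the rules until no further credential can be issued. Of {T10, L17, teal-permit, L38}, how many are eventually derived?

2

Holding L37 grants L17 (A6).
Holding L17 grants T17 (A4).
Holding T17 and L37 grants T10 (A7).
T10: reached.
L17: reached.
teal-permit would need T10 and blue-pass (A9), but blue-pass is never granted.
L38 would need K20 and T37 (A2), but K20 is never granted.
Reached: T10 and L17 — 2 of the 4.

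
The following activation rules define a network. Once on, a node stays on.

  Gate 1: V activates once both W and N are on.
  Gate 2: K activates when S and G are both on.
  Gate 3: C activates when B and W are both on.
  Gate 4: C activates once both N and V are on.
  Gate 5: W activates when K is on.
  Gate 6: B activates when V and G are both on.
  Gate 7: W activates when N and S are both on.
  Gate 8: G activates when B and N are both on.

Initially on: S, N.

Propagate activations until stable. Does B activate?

No

B would need V and G (Gate 6), but G never turns on.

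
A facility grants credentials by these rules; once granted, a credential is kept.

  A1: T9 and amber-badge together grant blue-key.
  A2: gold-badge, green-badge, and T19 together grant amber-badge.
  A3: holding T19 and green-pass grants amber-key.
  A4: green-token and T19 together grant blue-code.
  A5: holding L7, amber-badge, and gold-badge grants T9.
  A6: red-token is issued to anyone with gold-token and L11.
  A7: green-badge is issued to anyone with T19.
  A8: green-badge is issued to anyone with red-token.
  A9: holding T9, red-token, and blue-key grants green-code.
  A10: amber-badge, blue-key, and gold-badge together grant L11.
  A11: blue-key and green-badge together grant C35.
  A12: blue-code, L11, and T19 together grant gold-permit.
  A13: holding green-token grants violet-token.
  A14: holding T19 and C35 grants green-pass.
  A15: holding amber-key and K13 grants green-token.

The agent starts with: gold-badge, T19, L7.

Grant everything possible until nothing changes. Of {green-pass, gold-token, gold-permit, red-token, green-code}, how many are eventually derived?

Holding T19 grants green-badge (A7).
Holding gold-badge, green-badge, and T19 grants amber-badge (A2).
Holding L7, amber-badge, and gold-badge grants T9 (A5).
Holding T9 and amber-badge grants blue-key (A1).
Holding blue-key and green-badge grants C35 (A11).
Holding T19 and C35 grants green-pass (A14).
green-pass: reached.
No rule produces gold-token, and it is not given.
gold-permit would need blue-code, L11, and T19 (A12), but blue-code is never granted.
red-token would need gold-token and L11 (A6), but gold-token is never granted.
green-code would need T9, red-token, and blue-key (A9), but red-token is never granted.
Reached: green-pass — 1 of the 5.

1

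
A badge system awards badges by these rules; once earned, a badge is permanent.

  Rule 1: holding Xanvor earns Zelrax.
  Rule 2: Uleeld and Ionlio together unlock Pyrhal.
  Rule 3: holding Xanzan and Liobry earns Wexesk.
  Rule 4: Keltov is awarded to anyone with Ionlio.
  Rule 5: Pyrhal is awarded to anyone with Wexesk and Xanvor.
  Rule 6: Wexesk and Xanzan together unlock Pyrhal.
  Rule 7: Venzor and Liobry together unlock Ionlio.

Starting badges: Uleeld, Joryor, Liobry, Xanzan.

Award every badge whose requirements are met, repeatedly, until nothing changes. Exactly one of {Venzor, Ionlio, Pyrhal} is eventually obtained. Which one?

Pyrhal

With Xanzan and Liobry, Wexesk is earned (Rule 3).
With Wexesk and Xanzan, Pyrhal is earned (Rule 6).
Ionlio would need Venzor and Liobry (Rule 7), but Venzor is never earned. No rule produces Venzor, and it is not given.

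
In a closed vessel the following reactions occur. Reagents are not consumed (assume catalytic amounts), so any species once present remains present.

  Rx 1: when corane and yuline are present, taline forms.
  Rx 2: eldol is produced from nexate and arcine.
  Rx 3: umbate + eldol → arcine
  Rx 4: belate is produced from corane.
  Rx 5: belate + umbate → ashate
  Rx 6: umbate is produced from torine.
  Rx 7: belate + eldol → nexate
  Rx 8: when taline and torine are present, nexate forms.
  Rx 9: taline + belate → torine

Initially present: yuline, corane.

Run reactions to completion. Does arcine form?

arcine would need umbate and eldol (Rx 3), but eldol never forms.

No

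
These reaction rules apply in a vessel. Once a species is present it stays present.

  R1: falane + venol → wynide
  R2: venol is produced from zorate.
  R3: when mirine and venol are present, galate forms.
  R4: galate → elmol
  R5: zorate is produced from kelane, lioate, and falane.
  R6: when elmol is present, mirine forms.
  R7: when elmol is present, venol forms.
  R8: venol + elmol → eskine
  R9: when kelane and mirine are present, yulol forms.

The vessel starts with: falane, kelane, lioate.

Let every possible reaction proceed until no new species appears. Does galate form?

No

galate would need mirine and venol (R3), but mirine never forms.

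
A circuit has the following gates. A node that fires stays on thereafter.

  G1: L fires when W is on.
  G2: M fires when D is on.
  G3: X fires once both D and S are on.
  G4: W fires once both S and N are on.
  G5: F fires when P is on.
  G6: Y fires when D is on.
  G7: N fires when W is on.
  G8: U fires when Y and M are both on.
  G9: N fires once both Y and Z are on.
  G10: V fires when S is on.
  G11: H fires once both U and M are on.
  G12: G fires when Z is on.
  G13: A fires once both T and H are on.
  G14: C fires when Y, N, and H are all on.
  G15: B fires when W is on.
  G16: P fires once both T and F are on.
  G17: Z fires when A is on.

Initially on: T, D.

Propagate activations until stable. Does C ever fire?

G2: D on → M on.
D is on, so Y fires (G6).
G8: Y and M on → U on.
U and M are on, so H fires (G11).
T and H are on, so A fires (G13).
A is on, so Z fires (G17).
Y and Z are on, so N fires (G9).
G14: Y, N, and H on → C on.

Yes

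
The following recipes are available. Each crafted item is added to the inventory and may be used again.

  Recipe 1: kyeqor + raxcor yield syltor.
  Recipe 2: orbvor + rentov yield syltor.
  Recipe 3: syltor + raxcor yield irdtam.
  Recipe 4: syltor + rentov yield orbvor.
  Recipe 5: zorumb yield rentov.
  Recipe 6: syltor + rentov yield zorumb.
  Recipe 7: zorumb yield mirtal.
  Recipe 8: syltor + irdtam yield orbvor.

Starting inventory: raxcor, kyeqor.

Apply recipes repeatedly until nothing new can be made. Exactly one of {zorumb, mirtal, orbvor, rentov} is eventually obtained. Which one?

orbvor

kyeqor + raxcor → syltor (Recipe 1).
Using Recipe 3, syltor and raxcor make irdtam.
Using Recipe 8, syltor and irdtam make orbvor.
mirtal would need zorumb (Recipe 7), but zorumb is never obtained. rentov would need zorumb (Recipe 5), but zorumb is never obtained. zorumb would need syltor and rentov (Recipe 6), but rentov is never obtained.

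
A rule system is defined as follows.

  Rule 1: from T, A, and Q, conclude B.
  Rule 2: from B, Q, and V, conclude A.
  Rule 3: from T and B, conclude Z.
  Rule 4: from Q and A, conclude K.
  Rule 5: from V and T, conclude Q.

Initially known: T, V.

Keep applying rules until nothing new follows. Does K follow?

No

K would need Q and A (Rule 4), but A is never established.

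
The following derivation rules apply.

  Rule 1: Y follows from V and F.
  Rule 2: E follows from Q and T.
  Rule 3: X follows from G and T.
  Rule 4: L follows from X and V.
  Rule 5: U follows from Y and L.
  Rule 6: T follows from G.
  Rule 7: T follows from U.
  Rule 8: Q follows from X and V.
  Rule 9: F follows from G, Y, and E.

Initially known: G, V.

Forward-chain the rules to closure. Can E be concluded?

Yes

From G, Rule 6 gives T.
G and T hold, so X follows (Rule 3).
X and V hold, so Q follows (Rule 8).
Q and T hold, so E follows (Rule 2).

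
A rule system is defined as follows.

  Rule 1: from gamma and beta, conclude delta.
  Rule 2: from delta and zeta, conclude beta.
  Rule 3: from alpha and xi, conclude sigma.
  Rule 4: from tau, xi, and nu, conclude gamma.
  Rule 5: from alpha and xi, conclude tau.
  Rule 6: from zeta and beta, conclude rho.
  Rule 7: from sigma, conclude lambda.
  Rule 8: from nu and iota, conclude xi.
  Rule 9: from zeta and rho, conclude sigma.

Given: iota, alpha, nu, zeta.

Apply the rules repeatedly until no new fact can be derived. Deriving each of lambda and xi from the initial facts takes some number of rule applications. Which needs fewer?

xi: nu and iota hold, so xi follows (Rule 8). [1 rule application]
lambda: nu and iota hold, so xi follows (Rule 8). From alpha and xi, Rule 3 gives sigma. sigma holds, so lambda follows (Rule 7). [3 rule applications]
xi needs fewer.

xi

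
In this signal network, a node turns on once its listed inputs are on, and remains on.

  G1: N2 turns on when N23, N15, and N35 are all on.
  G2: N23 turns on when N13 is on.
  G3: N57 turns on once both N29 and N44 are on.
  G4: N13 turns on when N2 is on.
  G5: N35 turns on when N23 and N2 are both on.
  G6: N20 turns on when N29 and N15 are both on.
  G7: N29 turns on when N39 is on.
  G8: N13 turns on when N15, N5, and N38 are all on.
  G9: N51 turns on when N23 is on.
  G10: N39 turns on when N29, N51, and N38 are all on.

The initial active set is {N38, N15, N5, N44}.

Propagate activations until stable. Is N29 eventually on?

N29 would need N39 (G7), but N39 never turns on.

No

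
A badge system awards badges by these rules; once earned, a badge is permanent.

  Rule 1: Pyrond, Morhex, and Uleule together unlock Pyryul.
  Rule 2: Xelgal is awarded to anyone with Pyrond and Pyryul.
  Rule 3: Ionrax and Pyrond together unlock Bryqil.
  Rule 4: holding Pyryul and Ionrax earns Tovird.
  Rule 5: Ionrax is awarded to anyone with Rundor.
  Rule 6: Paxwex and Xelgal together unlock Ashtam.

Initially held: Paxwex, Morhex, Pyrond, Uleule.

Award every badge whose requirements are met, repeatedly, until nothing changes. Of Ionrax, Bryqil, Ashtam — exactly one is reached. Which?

Ashtam

With Pyrond, Morhex, and Uleule, Pyryul is earned (Rule 1).
With Pyrond and Pyryul, Xelgal is earned (Rule 2).
With Paxwex and Xelgal, Ashtam is earned (Rule 6).
Bryqil would need Ionrax and Pyrond (Rule 3), but Ionrax is never earned. Ionrax would need Rundor (Rule 5), but Rundor is never earned.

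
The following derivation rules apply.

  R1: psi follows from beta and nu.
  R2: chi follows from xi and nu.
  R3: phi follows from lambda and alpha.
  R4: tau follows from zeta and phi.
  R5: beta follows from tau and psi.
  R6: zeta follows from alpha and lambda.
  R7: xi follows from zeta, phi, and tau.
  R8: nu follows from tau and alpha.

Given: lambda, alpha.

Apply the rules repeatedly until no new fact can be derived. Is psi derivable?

No

psi would need beta and nu (R1), but beta is never established.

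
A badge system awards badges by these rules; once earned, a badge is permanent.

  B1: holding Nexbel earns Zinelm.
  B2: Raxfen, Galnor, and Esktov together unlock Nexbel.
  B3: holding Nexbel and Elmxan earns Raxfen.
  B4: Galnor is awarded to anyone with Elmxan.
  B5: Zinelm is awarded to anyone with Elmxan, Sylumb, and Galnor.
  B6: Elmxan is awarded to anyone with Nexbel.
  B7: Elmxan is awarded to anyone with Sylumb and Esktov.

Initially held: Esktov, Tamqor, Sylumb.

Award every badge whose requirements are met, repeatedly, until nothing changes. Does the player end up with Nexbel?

Nexbel would need Raxfen, Galnor, and Esktov (B2), but Raxfen is never earned.

No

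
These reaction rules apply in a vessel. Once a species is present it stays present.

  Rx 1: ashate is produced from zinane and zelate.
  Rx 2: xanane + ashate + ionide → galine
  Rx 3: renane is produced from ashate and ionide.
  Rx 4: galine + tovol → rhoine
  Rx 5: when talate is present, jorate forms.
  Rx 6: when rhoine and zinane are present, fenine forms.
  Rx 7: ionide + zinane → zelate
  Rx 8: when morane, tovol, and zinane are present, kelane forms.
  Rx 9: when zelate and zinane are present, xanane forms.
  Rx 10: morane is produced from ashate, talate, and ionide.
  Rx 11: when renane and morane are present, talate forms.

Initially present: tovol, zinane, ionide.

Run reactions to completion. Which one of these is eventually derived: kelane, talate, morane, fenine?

ionide and zinane present → zelate forms (Rx 7).
zelate and zinane present → xanane forms (Rx 9).
zinane and zelate present → ashate forms (Rx 1).
xanane, ashate, and ionide present → galine forms (Rx 2).
galine and tovol present → rhoine forms (Rx 4).
rhoine and zinane present → fenine forms (Rx 6).
kelane would need morane, tovol, and zinane (Rx 8), but morane never forms. morane would need ashate, talate, and ionide (Rx 10), but talate never forms. talate would need renane and morane (Rx 11), but morane never forms.

fenine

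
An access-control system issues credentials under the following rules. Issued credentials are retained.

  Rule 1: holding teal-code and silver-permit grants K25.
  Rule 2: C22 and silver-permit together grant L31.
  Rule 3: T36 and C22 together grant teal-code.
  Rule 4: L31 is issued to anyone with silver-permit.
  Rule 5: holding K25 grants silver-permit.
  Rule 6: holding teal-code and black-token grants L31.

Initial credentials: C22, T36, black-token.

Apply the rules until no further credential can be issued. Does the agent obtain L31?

Yes

Holding T36 and C22 grants teal-code (Rule 3).
Holding teal-code and black-token grants L31 (Rule 6).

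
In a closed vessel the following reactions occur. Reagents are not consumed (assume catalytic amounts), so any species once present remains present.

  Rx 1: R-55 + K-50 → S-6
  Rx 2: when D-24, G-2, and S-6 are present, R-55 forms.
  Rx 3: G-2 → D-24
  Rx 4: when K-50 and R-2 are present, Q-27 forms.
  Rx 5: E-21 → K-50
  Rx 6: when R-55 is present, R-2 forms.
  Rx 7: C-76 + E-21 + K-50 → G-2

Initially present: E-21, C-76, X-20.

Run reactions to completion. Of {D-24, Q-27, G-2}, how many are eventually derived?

E-21 present → K-50 forms (Rx 5).
C-76, E-21, and K-50 present → G-2 forms (Rx 7).
G-2 present → D-24 forms (Rx 3).
D-24: reached.
Q-27 would need K-50 and R-2 (Rx 4), but R-2 never forms.
G-2: reached.
Reached: D-24 and G-2 — 2 of the 3.

2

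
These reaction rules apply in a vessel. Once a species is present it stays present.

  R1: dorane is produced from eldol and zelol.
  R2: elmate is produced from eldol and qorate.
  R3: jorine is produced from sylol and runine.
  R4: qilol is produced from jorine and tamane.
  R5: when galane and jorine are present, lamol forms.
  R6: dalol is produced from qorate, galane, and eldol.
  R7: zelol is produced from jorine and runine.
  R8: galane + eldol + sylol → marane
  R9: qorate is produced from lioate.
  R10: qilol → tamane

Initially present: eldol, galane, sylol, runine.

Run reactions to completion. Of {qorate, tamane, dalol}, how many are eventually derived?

0

qorate would need lioate (R9), but lioate never forms.
tamane would need qilol (R10), but qilol never forms.
dalol would need qorate, galane, and eldol (R6), but qorate never forms.
None of the 3 are reached.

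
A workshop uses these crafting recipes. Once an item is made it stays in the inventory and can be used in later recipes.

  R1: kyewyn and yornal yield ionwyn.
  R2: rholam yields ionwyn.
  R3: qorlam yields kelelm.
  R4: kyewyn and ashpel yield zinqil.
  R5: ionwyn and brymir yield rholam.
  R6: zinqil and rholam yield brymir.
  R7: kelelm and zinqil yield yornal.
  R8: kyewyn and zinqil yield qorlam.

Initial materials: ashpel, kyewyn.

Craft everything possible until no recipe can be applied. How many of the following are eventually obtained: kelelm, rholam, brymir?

kyewyn and ashpel → zinqil (R4).
kyewyn and zinqil → qorlam (R8).
qorlam → kelelm (R3).
kelelm: reached.
rholam would need ionwyn and brymir (R5), but brymir is never obtained.
brymir would need zinqil and rholam (R6), but rholam is never obtained.
Reached: kelelm — 1 of the 3.

1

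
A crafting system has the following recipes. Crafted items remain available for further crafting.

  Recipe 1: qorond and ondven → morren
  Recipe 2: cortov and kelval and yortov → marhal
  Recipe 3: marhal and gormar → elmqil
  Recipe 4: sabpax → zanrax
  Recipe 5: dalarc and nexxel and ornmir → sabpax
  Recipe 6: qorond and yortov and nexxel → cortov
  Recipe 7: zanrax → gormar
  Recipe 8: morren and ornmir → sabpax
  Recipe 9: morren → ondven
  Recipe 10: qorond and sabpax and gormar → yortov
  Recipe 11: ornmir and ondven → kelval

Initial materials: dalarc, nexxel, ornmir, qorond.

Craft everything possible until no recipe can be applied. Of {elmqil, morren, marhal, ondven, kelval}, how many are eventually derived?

0

elmqil would need marhal and gormar (Recipe 3), but marhal is never obtained.
morren would need qorond and ondven (Recipe 1), but ondven is never obtained.
marhal would need cortov, kelval, and yortov (Recipe 2), but kelval is never obtained.
ondven would need morren (Recipe 9), but morren is never obtained.
kelval would need ornmir and ondven (Recipe 11), but ondven is never obtained.
None of the 5 are reached.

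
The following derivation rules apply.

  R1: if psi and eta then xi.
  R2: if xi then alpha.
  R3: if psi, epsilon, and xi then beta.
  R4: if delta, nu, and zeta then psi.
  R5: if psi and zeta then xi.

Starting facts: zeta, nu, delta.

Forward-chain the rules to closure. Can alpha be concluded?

From delta, nu, and zeta, R4 gives psi.
From psi and zeta, R5 gives xi.
xi holds, so alpha follows (R2).

Yes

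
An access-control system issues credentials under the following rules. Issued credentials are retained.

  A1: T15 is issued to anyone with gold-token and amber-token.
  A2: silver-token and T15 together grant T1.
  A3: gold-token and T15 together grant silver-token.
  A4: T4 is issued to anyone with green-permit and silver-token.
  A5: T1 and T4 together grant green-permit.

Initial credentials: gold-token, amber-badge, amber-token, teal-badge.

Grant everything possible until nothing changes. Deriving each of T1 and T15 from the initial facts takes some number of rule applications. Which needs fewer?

T15

T15: Holding gold-token and amber-token grants T15 (A1). [1 rule application]
T1: Holding gold-token and amber-token grants T15 (A1). Holding gold-token and T15 grants silver-token (A3). Holding silver-token and T15 grants T1 (A2). [3 rule applications]
T15 needs fewer.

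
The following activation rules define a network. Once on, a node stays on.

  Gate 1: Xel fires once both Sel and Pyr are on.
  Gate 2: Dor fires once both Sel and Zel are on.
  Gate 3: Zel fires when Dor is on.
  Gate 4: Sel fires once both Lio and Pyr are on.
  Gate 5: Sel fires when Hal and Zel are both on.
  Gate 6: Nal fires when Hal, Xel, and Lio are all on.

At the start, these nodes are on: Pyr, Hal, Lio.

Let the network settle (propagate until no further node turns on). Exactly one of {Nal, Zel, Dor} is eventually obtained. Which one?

Nal

Lio and Pyr are on, so Sel fires (Gate 4).
Sel and Pyr are on, so Xel fires (Gate 1).
Hal, Xel, and Lio are on, so Nal fires (Gate 6).
Zel would need Dor (Gate 3), but Dor never turns on. Dor would need Sel and Zel (Gate 2), but Zel never turns on.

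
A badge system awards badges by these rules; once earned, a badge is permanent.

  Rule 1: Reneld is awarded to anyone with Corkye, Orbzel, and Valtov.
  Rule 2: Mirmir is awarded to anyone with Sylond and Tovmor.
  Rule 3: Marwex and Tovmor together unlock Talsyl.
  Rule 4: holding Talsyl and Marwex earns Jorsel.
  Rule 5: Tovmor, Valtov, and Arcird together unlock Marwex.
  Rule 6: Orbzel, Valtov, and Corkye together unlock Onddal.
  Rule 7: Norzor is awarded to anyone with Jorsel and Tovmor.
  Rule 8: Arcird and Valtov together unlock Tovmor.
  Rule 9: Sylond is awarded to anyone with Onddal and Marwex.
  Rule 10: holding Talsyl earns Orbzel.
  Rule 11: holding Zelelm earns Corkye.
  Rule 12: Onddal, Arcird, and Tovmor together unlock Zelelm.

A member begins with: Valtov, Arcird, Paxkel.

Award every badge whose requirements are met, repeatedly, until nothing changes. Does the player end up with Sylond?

Sylond would need Onddal and Marwex (Rule 9), but Onddal is never earned.

No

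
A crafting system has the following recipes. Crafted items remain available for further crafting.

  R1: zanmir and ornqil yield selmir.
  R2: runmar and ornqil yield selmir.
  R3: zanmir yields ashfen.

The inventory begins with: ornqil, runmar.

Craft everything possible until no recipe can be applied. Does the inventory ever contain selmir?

Using R2, runmar and ornqil make selmir.

Yes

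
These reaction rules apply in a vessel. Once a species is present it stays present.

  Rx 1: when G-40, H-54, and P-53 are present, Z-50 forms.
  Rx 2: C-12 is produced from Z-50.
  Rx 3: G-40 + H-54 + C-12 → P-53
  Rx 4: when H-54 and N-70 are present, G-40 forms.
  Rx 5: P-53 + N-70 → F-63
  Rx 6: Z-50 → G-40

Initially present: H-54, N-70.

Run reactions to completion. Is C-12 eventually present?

No

C-12 would need Z-50 (Rx 2), but Z-50 never forms.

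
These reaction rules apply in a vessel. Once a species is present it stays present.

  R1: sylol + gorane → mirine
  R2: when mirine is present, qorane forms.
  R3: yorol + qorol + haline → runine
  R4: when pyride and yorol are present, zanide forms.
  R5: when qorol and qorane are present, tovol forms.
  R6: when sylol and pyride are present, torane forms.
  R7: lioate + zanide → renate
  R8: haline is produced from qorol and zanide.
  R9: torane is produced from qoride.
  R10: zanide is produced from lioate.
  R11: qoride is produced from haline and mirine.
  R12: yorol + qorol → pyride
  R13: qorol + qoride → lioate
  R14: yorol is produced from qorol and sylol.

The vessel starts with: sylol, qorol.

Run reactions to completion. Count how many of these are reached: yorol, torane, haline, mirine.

qorol and sylol present → yorol forms (R14).
yorol and qorol present → pyride forms (R12).
pyride and yorol present → zanide forms (R4).
sylol and pyride present → torane forms (R6).
qorol and zanide present → haline forms (R8).
yorol: reached.
torane: reached.
haline: reached.
mirine would need sylol and gorane (R1), but gorane never forms.
Reached: yorol, torane, and haline — 3 of the 4.

3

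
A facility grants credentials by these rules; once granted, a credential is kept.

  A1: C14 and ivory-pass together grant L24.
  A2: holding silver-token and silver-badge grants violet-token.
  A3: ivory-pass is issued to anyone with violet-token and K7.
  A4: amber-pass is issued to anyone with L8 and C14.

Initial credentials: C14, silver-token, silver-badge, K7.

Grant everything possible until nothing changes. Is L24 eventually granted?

Yes

Holding silver-token and silver-badge grants violet-token (A2).
Holding violet-token and K7 grants ivory-pass (A3).
Holding C14 and ivory-pass grants L24 (A1).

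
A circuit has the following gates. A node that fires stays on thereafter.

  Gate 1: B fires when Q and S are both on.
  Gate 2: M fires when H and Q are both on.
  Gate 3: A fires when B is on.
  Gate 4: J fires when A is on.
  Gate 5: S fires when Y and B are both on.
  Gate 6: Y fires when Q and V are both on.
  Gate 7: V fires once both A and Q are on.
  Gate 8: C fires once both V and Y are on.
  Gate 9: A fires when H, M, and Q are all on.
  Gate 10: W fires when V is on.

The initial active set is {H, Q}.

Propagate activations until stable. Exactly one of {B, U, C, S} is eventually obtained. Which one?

Gate 2: H and Q on → M on.
Gate 9: H, M, and Q on → A on.
A and Q are on, so V fires (Gate 7).
Gate 6: Q and V on → Y on.
V and Y are on, so C fires (Gate 8).
S would need Y and B (Gate 5), but B never turns on. B would need Q and S (Gate 1), but S never turns on. No rule produces U, and it is not given.

C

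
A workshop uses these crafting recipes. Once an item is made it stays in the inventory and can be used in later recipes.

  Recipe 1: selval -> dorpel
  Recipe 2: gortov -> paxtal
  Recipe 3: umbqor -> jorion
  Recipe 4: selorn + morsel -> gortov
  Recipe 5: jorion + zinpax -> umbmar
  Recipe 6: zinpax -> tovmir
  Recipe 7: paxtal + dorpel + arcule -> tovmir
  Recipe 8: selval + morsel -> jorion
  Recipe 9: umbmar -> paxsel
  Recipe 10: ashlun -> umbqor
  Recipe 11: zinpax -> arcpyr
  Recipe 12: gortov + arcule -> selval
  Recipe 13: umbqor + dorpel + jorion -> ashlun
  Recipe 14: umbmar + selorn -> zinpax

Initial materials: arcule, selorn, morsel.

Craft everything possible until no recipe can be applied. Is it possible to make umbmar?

umbmar would need jorion and zinpax (Recipe 5), but zinpax is never obtained.

No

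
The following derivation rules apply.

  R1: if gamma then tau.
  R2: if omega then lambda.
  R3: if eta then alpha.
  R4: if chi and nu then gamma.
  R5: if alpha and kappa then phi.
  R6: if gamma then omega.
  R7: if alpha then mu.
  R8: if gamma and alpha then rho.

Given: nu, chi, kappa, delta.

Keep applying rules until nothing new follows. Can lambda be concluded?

chi and nu hold, so gamma follows (R4).
gamma holds, so omega follows (R6).
From omega, R2 gives lambda.

Yes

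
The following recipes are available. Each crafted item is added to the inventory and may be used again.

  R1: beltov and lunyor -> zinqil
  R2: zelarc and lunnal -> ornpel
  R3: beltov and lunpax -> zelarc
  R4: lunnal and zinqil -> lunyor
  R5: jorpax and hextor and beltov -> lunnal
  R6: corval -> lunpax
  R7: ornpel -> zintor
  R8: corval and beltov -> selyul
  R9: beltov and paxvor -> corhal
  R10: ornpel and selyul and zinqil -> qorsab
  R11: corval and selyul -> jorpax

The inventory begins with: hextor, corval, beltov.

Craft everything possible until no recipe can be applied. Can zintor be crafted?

corval and beltov -> selyul (R8).
Using R6, corval makes lunpax.
Using R11, corval and selyul make jorpax.
beltov and lunpax -> zelarc (R3).
jorpax and hextor and beltov -> lunnal (R5).
Using R2, zelarc and lunnal make ornpel.
ornpel -> zintor (R7).

Yes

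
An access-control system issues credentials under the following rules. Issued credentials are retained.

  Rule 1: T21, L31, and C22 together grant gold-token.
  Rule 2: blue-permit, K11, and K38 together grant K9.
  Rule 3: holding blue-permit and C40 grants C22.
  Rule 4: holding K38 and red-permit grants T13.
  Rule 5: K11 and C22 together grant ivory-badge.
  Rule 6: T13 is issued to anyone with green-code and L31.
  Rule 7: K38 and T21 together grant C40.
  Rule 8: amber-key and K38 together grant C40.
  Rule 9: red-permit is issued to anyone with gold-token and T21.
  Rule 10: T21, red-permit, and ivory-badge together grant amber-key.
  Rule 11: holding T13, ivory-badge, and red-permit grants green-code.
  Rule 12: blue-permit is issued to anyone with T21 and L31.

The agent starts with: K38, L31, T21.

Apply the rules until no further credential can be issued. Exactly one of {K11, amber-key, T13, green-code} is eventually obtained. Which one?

T13

Holding K38 and T21 grants C40 (Rule 7).
Holding T21 and L31 grants blue-permit (Rule 12).
Holding blue-permit and C40 grants C22 (Rule 3).
Holding T21, L31, and C22 grants gold-token (Rule 1).
Holding gold-token and T21 grants red-permit (Rule 9).
Holding K38 and red-permit grants T13 (Rule 4).
No rule produces K11, and it is not given. amber-key would need T21, red-permit, and ivory-badge (Rule 10), but ivory-badge is never granted. green-code would need T13, ivory-badge, and red-permit (Rule 11), but ivory-badge is never granted.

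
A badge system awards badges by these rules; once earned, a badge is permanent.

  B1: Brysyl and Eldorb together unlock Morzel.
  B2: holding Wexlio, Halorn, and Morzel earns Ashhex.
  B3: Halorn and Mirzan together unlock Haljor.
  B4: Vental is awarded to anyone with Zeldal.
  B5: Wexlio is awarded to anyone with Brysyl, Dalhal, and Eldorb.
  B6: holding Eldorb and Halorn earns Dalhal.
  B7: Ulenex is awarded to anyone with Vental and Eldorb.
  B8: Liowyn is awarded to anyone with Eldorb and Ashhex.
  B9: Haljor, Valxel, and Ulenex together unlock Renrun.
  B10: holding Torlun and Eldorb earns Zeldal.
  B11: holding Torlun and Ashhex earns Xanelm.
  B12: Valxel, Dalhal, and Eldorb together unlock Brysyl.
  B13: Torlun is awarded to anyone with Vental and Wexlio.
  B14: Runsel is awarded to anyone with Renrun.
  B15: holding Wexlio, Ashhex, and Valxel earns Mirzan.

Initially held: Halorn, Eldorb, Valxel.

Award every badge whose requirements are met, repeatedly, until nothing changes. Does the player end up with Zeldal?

No

Zeldal would need Torlun and Eldorb (B10), but Torlun is never earned.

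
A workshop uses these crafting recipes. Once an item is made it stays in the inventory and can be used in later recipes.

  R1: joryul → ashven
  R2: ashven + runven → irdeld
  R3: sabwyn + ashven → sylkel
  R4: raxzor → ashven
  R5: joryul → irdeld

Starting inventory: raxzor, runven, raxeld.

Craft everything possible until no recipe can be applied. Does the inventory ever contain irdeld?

Using R4, raxzor makes ashven.
Using R2, ashven and runven make irdeld.

Yes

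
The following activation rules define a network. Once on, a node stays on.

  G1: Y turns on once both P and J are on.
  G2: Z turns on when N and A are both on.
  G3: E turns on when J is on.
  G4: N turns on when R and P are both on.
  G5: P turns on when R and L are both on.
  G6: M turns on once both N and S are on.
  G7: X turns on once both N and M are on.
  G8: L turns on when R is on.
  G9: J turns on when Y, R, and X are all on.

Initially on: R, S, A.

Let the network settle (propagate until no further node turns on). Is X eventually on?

Yes

R is on, so L turns on (G8).
R and L are on, so P turns on (G5).
R and P are on, so N turns on (G4).
G6: N and S on → M on.
N and M are on, so X turns on (G7).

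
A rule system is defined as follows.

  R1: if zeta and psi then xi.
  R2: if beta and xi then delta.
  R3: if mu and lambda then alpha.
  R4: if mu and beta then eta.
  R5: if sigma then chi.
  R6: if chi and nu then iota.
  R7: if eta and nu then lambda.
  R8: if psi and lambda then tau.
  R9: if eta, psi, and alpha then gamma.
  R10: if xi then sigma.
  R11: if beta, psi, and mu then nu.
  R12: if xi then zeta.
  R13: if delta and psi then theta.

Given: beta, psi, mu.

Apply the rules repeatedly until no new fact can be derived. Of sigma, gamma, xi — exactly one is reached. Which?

From mu and beta, R4 gives eta.
beta, psi, and mu hold, so nu follows (R11).
From eta and nu, R7 gives lambda.
From mu and lambda, R3 gives alpha.
From eta, psi, and alpha, R9 gives gamma.
sigma would need xi (R10), but xi is never established. xi would need zeta and psi (R1), but zeta is never established.

gamma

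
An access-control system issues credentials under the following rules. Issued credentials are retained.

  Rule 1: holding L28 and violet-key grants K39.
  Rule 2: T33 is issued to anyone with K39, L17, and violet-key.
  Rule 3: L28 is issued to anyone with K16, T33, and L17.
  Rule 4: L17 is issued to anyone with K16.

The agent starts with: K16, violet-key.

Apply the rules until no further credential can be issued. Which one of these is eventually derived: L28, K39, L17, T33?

L17

Holding K16 grants L17 (Rule 4).
K39 would need L28 and violet-key (Rule 1), but L28 is never granted. L28 would need K16, T33, and L17 (Rule 3), but T33 is never granted. T33 would need K39, L17, and violet-key (Rule 2), but K39 is never granted.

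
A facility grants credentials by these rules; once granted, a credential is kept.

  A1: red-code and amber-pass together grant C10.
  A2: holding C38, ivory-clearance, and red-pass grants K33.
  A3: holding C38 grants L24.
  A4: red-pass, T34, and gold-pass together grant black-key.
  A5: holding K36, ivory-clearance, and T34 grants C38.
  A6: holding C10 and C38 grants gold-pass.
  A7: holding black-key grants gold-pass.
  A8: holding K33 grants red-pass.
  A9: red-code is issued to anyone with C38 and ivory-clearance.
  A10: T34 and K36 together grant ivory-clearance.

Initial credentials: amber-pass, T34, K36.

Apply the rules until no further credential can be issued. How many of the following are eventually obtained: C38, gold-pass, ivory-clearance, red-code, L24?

5

Holding T34 and K36 grants ivory-clearance (A10).
Holding K36, ivory-clearance, and T34 grants C38 (A5).
Holding C38 and ivory-clearance grants red-code (A9).
Holding C38 grants L24 (A3).
Holding red-code and amber-pass grants C10 (A1).
Holding C10 and C38 grants gold-pass (A6).
C38: reached.
gold-pass: reached.
ivory-clearance: reached.
red-code: reached.
L24: reached.
All 5 are reached.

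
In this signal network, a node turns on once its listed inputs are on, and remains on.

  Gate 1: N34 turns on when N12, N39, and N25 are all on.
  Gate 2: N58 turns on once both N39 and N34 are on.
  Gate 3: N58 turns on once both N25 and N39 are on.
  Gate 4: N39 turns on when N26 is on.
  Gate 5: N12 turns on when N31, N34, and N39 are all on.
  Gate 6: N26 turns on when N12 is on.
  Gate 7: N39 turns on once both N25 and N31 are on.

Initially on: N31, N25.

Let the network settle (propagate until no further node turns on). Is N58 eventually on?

Gate 7: N25 and N31 on → N39 on.
Gate 3: N25 and N39 on → N58 on.

Yes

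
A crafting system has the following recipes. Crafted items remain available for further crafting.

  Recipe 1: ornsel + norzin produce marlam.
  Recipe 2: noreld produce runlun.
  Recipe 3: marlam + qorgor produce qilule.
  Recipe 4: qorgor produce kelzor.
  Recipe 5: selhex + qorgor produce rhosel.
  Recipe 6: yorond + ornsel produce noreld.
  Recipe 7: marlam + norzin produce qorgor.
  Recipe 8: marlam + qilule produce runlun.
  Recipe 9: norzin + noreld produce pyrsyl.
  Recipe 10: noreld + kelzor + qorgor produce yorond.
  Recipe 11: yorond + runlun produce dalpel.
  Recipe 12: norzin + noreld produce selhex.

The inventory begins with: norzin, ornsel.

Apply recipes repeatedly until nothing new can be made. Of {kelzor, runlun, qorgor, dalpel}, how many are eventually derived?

3

Using Recipe 1, ornsel and norzin make marlam.
marlam + norzin → qorgor (Recipe 7).
Using Recipe 3, marlam and qorgor make qilule.
Using Recipe 4, qorgor makes kelzor.
marlam + qilule → runlun (Recipe 8).
kelzor: reached.
runlun: reached.
qorgor: reached.
dalpel would need yorond and runlun (Recipe 11), but yorond is never obtained.
Reached: kelzor, runlun, and qorgor — 3 of the 4.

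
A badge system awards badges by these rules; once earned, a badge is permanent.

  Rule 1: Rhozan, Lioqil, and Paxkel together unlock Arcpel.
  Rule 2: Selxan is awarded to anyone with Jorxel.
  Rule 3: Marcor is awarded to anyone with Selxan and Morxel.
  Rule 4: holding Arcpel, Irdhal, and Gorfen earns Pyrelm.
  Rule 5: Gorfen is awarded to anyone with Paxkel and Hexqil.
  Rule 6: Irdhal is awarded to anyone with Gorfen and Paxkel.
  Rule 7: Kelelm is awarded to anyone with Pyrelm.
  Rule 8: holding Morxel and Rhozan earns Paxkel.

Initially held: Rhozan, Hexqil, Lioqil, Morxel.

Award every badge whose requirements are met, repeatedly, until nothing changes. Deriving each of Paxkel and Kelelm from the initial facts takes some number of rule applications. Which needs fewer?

Paxkel

Paxkel: With Morxel and Rhozan, Paxkel is earned (Rule 8). [1 rule application]
Kelelm: With Morxel and Rhozan, Paxkel is earned (Rule 8). With Paxkel and Hexqil, Gorfen is earned (Rule 5). With Rhozan, Lioqil, and Paxkel, Arcpel is earned (Rule 1). With Gorfen and Paxkel, Irdhal is earned (Rule 6). With Arcpel, Irdhal, and Gorfen, Pyrelm is earned (Rule 4). With Pyrelm, Kelelm is earned (Rule 7). [6 rule applications]
Paxkel needs fewer.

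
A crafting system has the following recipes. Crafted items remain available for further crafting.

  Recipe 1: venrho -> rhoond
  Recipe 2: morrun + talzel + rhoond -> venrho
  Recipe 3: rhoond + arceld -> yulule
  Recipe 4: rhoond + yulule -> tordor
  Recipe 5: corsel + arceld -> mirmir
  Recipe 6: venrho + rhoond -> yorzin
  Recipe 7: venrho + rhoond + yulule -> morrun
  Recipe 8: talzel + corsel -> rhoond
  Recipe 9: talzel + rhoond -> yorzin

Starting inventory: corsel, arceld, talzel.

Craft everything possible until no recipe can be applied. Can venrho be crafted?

No

venrho would need morrun, talzel, and rhoond (Recipe 2), but morrun is never obtained.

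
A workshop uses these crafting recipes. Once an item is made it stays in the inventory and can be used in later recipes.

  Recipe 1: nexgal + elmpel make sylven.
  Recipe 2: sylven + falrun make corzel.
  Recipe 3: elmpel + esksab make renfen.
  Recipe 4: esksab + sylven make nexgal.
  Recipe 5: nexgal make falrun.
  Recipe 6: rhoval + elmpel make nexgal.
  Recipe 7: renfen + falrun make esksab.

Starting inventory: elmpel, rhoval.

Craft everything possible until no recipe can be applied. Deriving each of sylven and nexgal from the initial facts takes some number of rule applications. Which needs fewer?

nexgal

nexgal: Using Recipe 6, rhoval and elmpel make nexgal. [1 rule application]
sylven: Using Recipe 6, rhoval and elmpel make nexgal. nexgal + elmpel → sylven (Recipe 1). [2 rule applications]
nexgal needs fewer.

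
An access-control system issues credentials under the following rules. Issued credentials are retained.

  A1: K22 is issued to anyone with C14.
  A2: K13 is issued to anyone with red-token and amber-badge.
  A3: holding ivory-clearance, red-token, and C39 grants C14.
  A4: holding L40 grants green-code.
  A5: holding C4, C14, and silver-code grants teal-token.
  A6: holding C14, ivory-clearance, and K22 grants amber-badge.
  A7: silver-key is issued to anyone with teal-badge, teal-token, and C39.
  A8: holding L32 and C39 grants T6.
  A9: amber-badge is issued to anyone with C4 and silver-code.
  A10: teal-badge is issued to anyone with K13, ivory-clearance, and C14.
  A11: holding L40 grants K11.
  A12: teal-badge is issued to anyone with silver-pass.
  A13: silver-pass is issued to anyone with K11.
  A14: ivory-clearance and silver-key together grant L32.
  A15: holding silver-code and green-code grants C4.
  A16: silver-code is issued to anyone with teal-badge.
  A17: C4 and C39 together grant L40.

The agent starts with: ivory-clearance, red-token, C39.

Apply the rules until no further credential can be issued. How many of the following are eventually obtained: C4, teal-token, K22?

Holding ivory-clearance, red-token, and C39 grants C14 (A3).
Holding C14 grants K22 (A1).
C4 would need silver-code and green-code (A15), but green-code is never granted.
teal-token would need C4, C14, and silver-code (A5), but C4 is never granted.
K22: reached.
Reached: K22 — 1 of the 3.

1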